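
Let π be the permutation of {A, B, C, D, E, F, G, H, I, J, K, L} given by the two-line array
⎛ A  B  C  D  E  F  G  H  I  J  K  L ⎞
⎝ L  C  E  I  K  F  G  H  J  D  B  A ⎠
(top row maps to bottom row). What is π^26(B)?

E

Tracing B → C → … returns to B after 4 steps, so B lies in a 4-cycle (B, C, E, K).
Since the cycle has length 4, π^26 acts on it the same as π^2 (26 mod 4 = 2).
Stepping 2 places around the cycle: B → C → E.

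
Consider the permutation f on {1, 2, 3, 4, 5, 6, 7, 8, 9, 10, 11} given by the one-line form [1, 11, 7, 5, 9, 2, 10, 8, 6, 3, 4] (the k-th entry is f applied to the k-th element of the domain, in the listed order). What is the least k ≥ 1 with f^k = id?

6

The disjoint-cycle form of f has cycle lengths 6, 3, 1, 1.
The order of f is the least common multiple of its cycle lengths: lcm(6, 3) = 6.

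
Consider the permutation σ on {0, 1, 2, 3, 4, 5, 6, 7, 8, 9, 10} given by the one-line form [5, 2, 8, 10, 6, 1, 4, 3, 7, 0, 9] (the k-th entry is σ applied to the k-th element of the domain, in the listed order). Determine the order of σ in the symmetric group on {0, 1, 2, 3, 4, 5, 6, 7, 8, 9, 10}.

Writing σ as disjoint cycles, the cycle lengths are 9, 2.
The order of σ is the least common multiple of its cycle lengths: lcm(9, 2) = 18.

18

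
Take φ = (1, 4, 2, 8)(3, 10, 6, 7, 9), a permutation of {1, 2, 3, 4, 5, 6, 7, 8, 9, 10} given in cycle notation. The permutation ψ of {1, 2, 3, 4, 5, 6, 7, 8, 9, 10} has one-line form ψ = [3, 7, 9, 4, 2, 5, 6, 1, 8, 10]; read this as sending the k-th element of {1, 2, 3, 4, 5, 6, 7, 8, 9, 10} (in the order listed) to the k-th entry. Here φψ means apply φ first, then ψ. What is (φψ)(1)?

First apply φ: φ(1) = 4, then ψ(4) = 4. Thus (φψ)(1) = 4.

4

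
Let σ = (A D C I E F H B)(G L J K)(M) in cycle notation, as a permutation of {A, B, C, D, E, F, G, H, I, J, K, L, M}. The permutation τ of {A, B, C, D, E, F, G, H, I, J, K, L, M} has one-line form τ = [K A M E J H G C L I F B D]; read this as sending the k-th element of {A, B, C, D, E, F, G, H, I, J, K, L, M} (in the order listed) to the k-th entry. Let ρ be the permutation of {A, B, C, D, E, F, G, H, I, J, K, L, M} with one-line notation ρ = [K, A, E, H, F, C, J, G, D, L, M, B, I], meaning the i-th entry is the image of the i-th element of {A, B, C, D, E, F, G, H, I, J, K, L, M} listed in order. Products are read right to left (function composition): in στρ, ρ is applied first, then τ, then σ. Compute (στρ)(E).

B

Apply the permutations in order: ρ(E) = F, then τ(F) = H, then σ(H) = B. So (στρ)(E) = B.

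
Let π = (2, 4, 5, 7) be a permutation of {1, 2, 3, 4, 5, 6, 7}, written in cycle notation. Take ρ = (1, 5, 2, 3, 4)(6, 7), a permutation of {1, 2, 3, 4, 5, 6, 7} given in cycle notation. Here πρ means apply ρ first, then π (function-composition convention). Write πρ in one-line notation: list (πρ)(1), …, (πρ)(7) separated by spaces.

(πρ)(x) = π(ρ(x)). Computing each image: π(ρ(1)) = π(5) = 7, π(ρ(2)) = π(3) = 3, π(ρ(3)) = π(4) = 5, π(ρ(4)) = π(1) = 1, π(ρ(5)) = π(2) = 4, π(ρ(6)) = π(7) = 2, π(ρ(7)) = π(6) = 6.
Hence πρ = [7 3 5 1 4 2 6].

7 3 5 1 4 2 6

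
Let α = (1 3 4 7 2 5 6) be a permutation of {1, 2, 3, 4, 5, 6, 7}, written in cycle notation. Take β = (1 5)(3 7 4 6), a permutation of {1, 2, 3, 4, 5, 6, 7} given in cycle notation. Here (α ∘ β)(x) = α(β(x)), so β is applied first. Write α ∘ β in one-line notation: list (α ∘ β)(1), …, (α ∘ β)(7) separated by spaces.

6 5 2 1 3 4 7

For each element, apply β then α: 1 → 5 → 6; 2 → 2 → 5; 3 → 7 → 2; 4 → 6 → 1; 5 → 1 → 3; 6 → 3 → 4; 7 → 4 → 7.
Collecting the images, α ∘ β = [6 5 2 1 3 4 7].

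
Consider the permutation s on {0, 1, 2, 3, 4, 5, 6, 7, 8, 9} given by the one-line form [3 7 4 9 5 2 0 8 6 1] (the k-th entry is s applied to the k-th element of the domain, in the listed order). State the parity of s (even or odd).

In disjoint-cycle form the cycle lengths are 7, 3.
A cycle of length ℓ contributes ℓ−1 transpositions, so s is a product of 6 + 2 = 8 transpositions — even.

even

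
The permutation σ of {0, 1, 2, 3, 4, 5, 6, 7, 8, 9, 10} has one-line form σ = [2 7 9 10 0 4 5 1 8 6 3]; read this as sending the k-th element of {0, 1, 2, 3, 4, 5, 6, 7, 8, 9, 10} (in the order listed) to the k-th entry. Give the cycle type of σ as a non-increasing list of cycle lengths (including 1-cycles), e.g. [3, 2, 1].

[6, 2, 2, 1]

The disjoint cycles are (0 2 9 6 5 4)(1 7)(3 10)(8), with lengths 6, 2, 2, 1 in non-increasing order.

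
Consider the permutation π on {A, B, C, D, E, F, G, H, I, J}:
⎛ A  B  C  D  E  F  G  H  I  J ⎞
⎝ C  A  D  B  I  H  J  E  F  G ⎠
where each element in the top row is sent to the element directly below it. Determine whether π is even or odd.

In disjoint-cycle form the cycle lengths are 4, 4, 2.
A cycle of length ℓ contributes ℓ−1 transpositions, so π is a product of 3 + 3 + 1 = 7 transpositions — odd.

odd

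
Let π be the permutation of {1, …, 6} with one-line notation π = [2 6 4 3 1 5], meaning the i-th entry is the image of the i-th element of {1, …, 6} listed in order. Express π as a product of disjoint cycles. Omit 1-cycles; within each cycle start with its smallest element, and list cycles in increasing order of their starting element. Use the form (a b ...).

Start at 1 and follow images: 1 → 2 → 6 → 5 → 1, giving the cycle (1 2 6 5).
Continuing from each remaining unvisited element yields (1 2 6 5)(3 4).

(1 2 6 5)(3 4)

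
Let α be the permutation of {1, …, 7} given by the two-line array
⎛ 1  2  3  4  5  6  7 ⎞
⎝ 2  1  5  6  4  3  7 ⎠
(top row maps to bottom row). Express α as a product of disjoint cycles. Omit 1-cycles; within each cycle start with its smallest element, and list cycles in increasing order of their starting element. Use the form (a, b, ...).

From 1: 1 → 2 → 1, closing the cycle (1, 2).
Continuing from each remaining unvisited element yields (1, 2)(3, 5, 4, 6).

(1, 2)(3, 5, 4, 6)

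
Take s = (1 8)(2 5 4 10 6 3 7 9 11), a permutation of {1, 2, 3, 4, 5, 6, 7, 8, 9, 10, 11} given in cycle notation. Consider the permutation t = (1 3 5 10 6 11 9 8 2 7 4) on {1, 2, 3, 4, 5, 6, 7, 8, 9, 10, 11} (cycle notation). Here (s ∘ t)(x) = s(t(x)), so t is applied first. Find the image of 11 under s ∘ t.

t(11) = 9, then s(9) = 11; composing gives (s ∘ t)(11) = 11.

11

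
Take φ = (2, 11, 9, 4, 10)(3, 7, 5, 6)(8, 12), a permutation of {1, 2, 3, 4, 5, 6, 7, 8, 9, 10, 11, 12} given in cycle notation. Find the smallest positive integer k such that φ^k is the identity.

20

The disjoint cycles have lengths 5, 4, 2, 1.
Since disjoint cycles commute, ord(φ) = lcm(5, 4, 2) = 20.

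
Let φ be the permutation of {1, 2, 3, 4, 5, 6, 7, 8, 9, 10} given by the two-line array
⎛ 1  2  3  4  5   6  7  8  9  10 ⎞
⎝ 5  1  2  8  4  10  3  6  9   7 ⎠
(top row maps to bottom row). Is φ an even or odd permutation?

even

In disjoint-cycle form the cycle lengths are 9, 1.
A cycle of length ℓ contributes ℓ−1 transpositions, so φ is a product of 8 transpositions — even.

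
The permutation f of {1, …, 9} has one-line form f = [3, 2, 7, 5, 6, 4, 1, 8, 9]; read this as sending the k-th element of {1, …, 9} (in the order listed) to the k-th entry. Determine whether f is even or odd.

even

In disjoint-cycle form the cycle lengths are 3, 3, 1, 1, 1.
A cycle is odd iff its length is even; f has 0 even-length cycles, so sgn(f) = (−1)^0 and f is even.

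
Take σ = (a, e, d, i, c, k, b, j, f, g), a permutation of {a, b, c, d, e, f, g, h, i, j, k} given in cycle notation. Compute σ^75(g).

g lies in the 10-cycle (a, e, d, i, c, k, b, j, f, g).
On a 10-cycle, σ^10 is the identity, so σ^75 = σ^5 there (75 ≡ 5 mod 10).
Advancing 5 steps from g: g → a → e → d → i → c.

c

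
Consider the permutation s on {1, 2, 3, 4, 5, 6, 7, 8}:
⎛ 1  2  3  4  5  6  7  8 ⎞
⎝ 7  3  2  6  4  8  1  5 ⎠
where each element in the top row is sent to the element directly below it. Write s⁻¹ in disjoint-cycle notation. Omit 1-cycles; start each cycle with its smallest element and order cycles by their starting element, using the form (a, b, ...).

First write s in disjoint cycles: (1, 7)(2, 3)(4, 6, 8, 5).
Reversing each cycle (and rotating so the smallest element leads) gives s⁻¹ = (1, 7)(2, 3)(4, 5, 8, 6).

(1, 7)(2, 3)(4, 5, 8, 6)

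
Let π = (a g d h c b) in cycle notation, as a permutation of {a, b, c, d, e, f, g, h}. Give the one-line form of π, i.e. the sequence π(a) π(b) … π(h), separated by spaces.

Reading each image from the cycles: a→g, b→a, c→b, d→h, e→e, f→f, g→d, h→c.
So the one-line form is g a b h e f d c.

g a b h e f d c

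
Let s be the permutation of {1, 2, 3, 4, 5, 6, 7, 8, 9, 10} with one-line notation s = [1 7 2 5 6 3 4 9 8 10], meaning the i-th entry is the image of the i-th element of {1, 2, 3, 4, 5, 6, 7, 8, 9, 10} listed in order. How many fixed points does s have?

2

The fixed points (elements with s(x) = x) are {1, 10}, so there are 2.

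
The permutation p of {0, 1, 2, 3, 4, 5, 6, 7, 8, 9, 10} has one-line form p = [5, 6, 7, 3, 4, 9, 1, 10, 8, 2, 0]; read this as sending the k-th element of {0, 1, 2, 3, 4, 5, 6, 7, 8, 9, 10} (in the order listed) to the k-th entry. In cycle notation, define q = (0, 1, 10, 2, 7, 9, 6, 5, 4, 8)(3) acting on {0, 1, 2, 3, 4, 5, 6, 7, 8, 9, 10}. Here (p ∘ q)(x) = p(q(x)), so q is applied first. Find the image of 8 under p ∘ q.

(p ∘ q)(8) = p(q(8)). q(8) = 0, then p(0) = 5. So (p ∘ q)(8) = 5.

5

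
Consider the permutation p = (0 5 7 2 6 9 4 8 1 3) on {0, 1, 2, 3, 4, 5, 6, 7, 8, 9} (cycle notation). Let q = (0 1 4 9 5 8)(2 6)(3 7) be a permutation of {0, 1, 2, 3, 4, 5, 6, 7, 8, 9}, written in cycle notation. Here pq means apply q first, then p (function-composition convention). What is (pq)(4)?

4

First apply q: q(4) = 9, then p(9) = 4. Thus (pq)(4) = 4.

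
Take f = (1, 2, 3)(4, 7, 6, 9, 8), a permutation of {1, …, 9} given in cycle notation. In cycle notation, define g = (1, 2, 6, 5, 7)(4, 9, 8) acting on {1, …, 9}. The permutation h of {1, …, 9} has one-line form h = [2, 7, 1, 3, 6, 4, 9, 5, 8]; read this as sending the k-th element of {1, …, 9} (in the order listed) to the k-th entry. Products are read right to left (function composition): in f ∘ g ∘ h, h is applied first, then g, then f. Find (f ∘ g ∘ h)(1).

Apply the permutations in order: h(1) = 2, then g(2) = 6, then f(6) = 9. So (f ∘ g ∘ h)(1) = 9.

9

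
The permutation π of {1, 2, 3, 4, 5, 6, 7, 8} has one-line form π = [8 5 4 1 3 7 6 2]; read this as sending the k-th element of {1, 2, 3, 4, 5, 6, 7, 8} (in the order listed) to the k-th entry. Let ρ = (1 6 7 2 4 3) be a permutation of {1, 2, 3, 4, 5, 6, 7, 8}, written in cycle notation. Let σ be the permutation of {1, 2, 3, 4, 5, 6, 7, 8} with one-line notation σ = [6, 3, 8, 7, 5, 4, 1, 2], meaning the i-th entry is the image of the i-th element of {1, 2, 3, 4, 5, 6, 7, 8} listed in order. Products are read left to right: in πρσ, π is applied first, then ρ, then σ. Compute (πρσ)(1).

(πρσ)(1) = σ(ρ(π(1))). π(1) = 8, then ρ(8) = 8, then σ(8) = 2, so the result is 2.

2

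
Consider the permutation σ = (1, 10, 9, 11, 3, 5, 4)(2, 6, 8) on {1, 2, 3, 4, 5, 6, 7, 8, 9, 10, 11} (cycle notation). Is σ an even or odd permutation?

The cycle lengths are 7, 3, 1.
A cycle of length ℓ contributes ℓ−1 transpositions, so σ is a product of 6 + 2 = 8 transpositions — even.

even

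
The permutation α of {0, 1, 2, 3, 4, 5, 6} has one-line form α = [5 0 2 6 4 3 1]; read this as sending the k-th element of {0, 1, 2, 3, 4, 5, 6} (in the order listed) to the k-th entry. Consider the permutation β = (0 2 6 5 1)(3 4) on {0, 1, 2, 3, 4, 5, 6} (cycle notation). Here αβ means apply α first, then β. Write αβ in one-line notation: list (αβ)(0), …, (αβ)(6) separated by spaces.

(αβ)(x) = β(α(x)). Computing each image: β(α(0)) = β(5) = 1, β(α(1)) = β(0) = 2, β(α(2)) = β(2) = 6, β(α(3)) = β(6) = 5, β(α(4)) = β(4) = 3, β(α(5)) = β(3) = 4, β(α(6)) = β(1) = 0.
Hence αβ = [1 2 6 5 3 4 0].

1 2 6 5 3 4 0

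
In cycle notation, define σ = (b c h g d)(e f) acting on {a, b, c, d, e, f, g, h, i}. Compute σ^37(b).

b lies in the 5-cycle (b c h g d).
On a 5-cycle, σ^5 is the identity, so σ^37 = σ^2 there (37 ≡ 2 mod 5).
Advancing 2 steps from b: b → c → h.

h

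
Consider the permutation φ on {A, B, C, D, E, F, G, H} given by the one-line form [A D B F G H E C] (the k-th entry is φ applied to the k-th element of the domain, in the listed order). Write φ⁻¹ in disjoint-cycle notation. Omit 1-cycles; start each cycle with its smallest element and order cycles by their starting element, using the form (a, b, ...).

The cycle decomposition of φ is (B, D, F, H, C)(E, G).
The inverse reverses every cycle; in canonical form, φ⁻¹ = (B, C, H, F, D)(E, G).

(B, C, H, F, D)(E, G)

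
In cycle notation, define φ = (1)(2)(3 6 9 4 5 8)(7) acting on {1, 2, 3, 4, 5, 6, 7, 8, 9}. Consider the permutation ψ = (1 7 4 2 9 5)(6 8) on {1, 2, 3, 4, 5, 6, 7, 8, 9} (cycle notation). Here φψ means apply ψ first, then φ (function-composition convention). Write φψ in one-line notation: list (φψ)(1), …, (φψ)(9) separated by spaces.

(φψ)(x) = φ(ψ(x)). Computing each image: φ(ψ(1)) = φ(7) = 7, φ(ψ(2)) = φ(9) = 4, φ(ψ(3)) = φ(3) = 6, φ(ψ(4)) = φ(2) = 2, φ(ψ(5)) = φ(1) = 1, φ(ψ(6)) = φ(8) = 3, φ(ψ(7)) = φ(4) = 5, φ(ψ(8)) = φ(6) = 9, φ(ψ(9)) = φ(5) = 8.
Hence φψ = [7 4 6 2 1 3 5 9 8].

7 4 6 2 1 3 5 9 8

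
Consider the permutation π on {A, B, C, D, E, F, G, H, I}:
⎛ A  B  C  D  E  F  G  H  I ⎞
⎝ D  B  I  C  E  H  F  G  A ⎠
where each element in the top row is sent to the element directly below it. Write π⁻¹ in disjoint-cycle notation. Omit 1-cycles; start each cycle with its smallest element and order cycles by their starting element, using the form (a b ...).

The cycle decomposition of π is (A D C I)(F H G).
Reversing each cycle (and rotating so the smallest element leads) gives π⁻¹ = (A I C D)(F G H).

(A I C D)(F G H)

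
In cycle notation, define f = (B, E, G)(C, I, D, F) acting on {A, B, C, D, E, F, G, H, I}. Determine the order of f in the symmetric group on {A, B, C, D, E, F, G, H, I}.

The disjoint cycles have lengths 4, 3, 1, 1.
The order is lcm(4, 3) = 12.

12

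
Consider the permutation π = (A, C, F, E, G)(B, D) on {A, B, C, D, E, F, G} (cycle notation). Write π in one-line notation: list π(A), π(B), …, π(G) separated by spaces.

C D F B G E A

Image by image: A↦C, B↦D, C↦F, D↦B, E↦G, F↦E, G↦A.
Listing these in domain order gives C D F B G E A.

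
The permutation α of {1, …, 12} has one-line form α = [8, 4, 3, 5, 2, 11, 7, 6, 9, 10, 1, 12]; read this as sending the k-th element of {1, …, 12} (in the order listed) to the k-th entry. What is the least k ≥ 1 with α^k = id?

12

The disjoint-cycle form of α has cycle lengths 4, 3, 1, 1, 1, 1, 1.
The order is lcm(4, 3) = 12.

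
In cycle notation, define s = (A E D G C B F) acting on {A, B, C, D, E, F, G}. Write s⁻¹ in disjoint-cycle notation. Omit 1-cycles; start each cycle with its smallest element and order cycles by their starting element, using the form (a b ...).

If s sends a → b within a cycle, s⁻¹ sends b → a; equivalently, reverse each cycle.
Reversing each cycle of s and rotating so the smallest element leads gives (A F B C G D E).

(A F B C G D E)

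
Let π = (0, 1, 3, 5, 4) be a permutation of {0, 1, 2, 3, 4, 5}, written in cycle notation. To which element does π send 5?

Within (0, 1, 3, 5, 4), 5 ↦ 4.

4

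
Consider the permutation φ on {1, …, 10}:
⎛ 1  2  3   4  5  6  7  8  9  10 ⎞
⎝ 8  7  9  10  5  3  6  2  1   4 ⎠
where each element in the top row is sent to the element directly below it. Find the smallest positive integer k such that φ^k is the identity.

14

The disjoint-cycle form of φ has cycle lengths 7, 2, 1.
Since disjoint cycles commute, ord(φ) = lcm(7, 2) = 14.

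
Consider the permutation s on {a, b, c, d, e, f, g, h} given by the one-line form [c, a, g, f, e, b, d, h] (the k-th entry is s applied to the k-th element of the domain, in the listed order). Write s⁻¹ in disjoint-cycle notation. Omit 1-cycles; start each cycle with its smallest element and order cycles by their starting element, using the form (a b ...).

(a b f d g c)

The cycle decomposition of s is (a c g d f b).
The inverse reverses every cycle; in canonical form, s⁻¹ = (a b f d g c).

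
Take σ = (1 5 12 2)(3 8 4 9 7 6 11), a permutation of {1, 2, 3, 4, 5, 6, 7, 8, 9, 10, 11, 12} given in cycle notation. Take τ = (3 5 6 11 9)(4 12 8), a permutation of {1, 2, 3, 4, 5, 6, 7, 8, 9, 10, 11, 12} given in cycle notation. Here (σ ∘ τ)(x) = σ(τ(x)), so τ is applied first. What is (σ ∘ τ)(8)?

9

First apply τ: τ(8) = 4, then σ(4) = 9. Thus (σ ∘ τ)(8) = 9.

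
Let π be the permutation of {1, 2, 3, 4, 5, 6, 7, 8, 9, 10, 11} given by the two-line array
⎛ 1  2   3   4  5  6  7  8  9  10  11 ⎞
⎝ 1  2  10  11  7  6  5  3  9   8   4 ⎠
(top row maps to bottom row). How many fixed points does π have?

The fixed points (elements with π(x) = x) are {1, 2, 6, 9}, so there are 4.

4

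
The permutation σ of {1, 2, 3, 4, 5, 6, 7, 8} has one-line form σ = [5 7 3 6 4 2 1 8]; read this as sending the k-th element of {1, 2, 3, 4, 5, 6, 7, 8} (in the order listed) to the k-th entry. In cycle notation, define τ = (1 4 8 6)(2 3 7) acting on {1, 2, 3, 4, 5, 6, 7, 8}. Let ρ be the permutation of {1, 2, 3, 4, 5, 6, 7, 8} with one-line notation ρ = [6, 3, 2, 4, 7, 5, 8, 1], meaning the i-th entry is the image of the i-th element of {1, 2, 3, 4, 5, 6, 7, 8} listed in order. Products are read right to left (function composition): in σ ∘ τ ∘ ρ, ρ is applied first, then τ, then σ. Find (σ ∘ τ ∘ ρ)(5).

7

Chase 5: ρ(5) = 7; τ(7) = 2; σ(2) = 7. Hence (σ ∘ τ ∘ ρ)(5) = 7.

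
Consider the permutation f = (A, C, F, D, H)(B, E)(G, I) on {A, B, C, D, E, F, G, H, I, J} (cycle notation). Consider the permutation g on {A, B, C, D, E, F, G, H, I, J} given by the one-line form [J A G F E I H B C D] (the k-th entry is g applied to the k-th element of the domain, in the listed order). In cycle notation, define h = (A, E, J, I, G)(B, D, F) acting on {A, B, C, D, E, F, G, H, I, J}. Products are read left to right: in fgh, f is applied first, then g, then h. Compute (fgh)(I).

H

(fgh)(I) = h(g(f(I))). f(I) = G, then g(G) = H, then h(H) = H, so the result is H.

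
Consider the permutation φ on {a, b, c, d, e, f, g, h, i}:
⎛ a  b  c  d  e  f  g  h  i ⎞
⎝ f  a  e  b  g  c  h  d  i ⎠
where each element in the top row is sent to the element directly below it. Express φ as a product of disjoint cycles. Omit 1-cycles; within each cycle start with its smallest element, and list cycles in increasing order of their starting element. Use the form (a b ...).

Start at a and follow images: a → f → c → e → g → h → d → b → a, giving the cycle (a f c e g h d b).
Continuing from each remaining unvisited element yields (a f c e g h d b).

(a f c e g h d b)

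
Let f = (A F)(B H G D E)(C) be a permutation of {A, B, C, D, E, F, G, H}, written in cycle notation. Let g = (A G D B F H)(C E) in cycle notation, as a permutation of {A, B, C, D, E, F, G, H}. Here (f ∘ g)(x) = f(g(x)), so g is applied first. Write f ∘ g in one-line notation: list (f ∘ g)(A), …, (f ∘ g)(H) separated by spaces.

D A B H C G E F

(f ∘ g)(x) = f(g(x)). Computing each image: f(g(A)) = f(G) = D, f(g(B)) = f(F) = A, f(g(C)) = f(E) = B, f(g(D)) = f(B) = H, f(g(E)) = f(C) = C, f(g(F)) = f(H) = G, f(g(G)) = f(D) = E, f(g(H)) = f(A) = F.
Hence f ∘ g = [D A B H C G E F].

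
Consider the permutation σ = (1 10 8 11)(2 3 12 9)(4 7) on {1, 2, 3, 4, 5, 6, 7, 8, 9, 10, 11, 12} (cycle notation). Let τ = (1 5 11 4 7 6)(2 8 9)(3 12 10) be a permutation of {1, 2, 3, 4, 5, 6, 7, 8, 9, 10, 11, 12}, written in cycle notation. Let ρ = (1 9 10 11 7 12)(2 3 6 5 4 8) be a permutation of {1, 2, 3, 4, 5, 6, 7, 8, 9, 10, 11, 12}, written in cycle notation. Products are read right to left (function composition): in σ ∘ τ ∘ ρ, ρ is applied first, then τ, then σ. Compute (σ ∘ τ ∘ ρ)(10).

Apply the permutations in order: ρ(10) = 11, then τ(11) = 4, then σ(4) = 7. So (σ ∘ τ ∘ ρ)(10) = 7.

7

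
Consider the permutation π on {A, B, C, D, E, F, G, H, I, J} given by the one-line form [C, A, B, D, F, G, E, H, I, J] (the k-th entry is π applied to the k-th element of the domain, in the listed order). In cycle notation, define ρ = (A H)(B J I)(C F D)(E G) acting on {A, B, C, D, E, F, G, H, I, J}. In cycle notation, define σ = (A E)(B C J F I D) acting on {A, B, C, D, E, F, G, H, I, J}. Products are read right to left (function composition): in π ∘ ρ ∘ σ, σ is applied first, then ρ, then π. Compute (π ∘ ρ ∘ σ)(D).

Chase D: σ(D) = B; ρ(B) = J; π(J) = J. Hence (π ∘ ρ ∘ σ)(D) = J.

J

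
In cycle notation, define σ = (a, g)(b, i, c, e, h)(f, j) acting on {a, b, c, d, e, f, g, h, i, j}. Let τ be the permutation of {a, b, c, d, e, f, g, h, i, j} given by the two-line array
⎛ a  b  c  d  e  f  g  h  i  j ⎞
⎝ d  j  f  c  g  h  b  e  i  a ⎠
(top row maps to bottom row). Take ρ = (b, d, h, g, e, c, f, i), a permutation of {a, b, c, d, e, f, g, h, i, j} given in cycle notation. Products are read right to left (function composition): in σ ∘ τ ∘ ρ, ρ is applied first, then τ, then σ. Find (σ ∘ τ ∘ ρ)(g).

a

Chase g: ρ(g) = e; τ(e) = g; σ(g) = a. Hence (σ ∘ τ ∘ ρ)(g) = a.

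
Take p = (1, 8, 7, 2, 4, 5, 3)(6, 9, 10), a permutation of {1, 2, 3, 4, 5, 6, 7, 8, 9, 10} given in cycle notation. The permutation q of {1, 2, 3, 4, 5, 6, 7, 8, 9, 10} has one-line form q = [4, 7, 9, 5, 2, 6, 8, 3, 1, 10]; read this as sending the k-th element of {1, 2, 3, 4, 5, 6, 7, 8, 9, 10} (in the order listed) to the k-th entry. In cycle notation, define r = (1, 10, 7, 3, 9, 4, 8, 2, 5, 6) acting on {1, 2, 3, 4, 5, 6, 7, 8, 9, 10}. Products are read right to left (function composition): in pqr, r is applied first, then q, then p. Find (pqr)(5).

Chase 5: r(5) = 6; q(6) = 6; p(6) = 9. Hence (pqr)(5) = 9.

9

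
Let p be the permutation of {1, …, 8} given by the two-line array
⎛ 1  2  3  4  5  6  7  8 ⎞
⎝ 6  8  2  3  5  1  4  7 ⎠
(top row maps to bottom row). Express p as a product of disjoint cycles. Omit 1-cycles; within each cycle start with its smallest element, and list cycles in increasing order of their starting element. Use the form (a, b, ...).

Start at 1 and follow images: 1 → 6 → 1, giving the cycle (1, 6).
Repeating from the next unused element and collecting all non-trivial cycles gives (1, 6)(2, 8, 7, 4, 3).

(1, 6)(2, 8, 7, 4, 3)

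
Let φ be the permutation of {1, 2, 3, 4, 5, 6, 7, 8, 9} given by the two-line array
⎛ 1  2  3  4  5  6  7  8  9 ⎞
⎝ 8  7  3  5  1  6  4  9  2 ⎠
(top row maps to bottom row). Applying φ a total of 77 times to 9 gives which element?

Tracing 9 → 2 → … returns to 9 after 7 steps, so 9 lies in a 7-cycle (1 8 9 2 7 4 5).
On a 7-cycle, φ^7 is the identity, so φ^77 = φ^0 there (77 ≡ 0 mod 7).
So φ^77(9) = 9.

9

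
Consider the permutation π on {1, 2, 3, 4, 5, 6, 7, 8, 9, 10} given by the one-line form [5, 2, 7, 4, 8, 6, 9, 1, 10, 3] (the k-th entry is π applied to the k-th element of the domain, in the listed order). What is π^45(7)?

Tracing 7 → 9 → … returns to 7 after 4 steps, so 7 lies in a 4-cycle (3, 7, 9, 10).
Since the cycle has length 4, π^45 acts on it the same as π^1 (45 mod 4 = 1).
Stepping 1 place around the cycle: 7 → 9.

9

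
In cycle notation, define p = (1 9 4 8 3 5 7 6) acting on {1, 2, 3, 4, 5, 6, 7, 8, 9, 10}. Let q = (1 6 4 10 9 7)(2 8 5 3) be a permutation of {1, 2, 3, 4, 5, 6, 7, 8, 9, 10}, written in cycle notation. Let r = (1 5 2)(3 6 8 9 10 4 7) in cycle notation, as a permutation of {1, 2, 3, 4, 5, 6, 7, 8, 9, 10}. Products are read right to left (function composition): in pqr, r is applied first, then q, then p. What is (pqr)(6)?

7

Apply the permutations in order: r(6) = 8, then q(8) = 5, then p(5) = 7. So (pqr)(6) = 7.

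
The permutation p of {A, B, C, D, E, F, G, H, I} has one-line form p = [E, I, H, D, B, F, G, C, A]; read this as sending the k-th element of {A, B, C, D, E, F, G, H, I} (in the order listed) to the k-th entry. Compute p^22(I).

Tracing I → A → … returns to I after 4 steps, so I lies in a 4-cycle (A, E, B, I).
Powers repeat with period 4 on this cycle, and 22 mod 4 = 2, so p^22(I) = p^2(I).
Advancing 2 steps from I: I → A → E.

E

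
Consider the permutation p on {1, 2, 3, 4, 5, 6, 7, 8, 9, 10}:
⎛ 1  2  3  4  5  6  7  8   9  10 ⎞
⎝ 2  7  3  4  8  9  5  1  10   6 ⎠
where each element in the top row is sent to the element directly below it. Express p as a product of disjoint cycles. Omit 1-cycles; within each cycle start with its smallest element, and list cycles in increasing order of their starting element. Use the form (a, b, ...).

From 1: 1 → 2 → 7 → 5 → 8 → 1, closing the cycle (1, 2, 7, 5, 8).
Continuing from each remaining unvisited element yields (1, 2, 7, 5, 8)(6, 9, 10).

(1, 2, 7, 5, 8)(6, 9, 10)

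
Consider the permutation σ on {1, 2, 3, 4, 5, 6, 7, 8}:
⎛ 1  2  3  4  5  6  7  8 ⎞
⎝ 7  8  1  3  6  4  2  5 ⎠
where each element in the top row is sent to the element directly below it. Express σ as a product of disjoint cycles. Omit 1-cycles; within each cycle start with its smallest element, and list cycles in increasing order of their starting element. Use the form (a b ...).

(1 7 2 8 5 6 4 3)

Iterating σ from 1 gives 1 → 7 → 2 → 8 → 5 → 6 → 4 → 3 → 1; that is the 8-cycle (1 7 2 8 5 6 4 3).
Repeating from the next unused element and collecting all non-trivial cycles gives (1 7 2 8 5 6 4 3).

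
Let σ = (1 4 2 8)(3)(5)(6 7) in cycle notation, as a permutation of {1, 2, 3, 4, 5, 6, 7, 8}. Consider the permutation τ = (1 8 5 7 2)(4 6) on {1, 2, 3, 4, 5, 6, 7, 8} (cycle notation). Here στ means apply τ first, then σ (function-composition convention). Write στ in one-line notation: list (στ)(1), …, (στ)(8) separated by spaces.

For each element, apply τ then σ: 1 → 8 → 1; 2 → 1 → 4; 3 → 3 → 3; 4 → 6 → 7; 5 → 7 → 6; 6 → 4 → 2; 7 → 2 → 8; 8 → 5 → 5.
So στ in one-line form is 1 4 3 7 6 2 8 5.

1 4 3 7 6 2 8 5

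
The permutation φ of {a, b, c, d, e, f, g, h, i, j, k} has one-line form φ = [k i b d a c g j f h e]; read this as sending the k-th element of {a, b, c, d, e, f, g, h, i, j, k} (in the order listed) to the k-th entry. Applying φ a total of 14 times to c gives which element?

i

Tracing c → b → … returns to c after 4 steps, so c lies in a 4-cycle (b, i, f, c).
Since the cycle has length 4, φ^14 acts on it the same as φ^2 (14 mod 4 = 2).
Stepping 2 places around the cycle: c → b → i.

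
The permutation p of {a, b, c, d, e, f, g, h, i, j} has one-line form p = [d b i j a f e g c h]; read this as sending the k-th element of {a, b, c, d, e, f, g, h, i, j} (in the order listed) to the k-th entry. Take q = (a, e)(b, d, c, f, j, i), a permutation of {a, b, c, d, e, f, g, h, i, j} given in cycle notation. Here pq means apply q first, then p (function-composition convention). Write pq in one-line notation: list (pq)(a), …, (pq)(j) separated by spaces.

a j f i d h e g b c

(pq)(x) = p(q(x)). Computing each image: p(q(a)) = p(e) = a, p(q(b)) = p(d) = j, p(q(c)) = p(f) = f, p(q(d)) = p(c) = i, p(q(e)) = p(a) = d, p(q(f)) = p(j) = h, p(q(g)) = p(g) = e, p(q(h)) = p(h) = g, p(q(i)) = p(b) = b, p(q(j)) = p(i) = c.
Hence pq = [a j f i d h e g b c].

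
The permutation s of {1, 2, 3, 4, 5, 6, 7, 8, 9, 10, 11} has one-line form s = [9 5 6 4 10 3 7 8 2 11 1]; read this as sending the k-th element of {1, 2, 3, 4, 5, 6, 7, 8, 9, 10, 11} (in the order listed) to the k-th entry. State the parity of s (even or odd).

even

In disjoint-cycle form the cycle lengths are 6, 2, 1, 1, 1.
A cycle is odd iff its length is even; s has 2 even-length cycles, so sgn(s) = (−1)^2 and s is even.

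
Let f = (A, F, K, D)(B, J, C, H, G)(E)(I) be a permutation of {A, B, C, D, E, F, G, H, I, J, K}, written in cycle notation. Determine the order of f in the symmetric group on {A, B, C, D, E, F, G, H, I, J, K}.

The cycle type of f is (5, 4, 1, 1).
The order is lcm(5, 4) = 20.

20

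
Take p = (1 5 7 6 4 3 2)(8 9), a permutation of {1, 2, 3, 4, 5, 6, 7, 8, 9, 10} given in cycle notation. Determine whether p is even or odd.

odd

The cycle lengths are 7, 2, 1.
A cycle is odd iff its length is even; p has 1 even-length cycle, so sgn(p) = (−1)^1 and p is odd.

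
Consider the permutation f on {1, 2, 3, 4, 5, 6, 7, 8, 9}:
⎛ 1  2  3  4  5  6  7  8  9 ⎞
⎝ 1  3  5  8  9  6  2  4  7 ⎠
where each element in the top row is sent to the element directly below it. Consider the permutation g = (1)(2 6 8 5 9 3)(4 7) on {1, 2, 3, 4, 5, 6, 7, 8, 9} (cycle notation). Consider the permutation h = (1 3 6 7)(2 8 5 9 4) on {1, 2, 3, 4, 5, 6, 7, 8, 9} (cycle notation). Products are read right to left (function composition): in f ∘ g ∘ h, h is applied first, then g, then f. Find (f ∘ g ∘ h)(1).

Chase 1: h(1) = 3; g(3) = 2; f(2) = 3. Hence (f ∘ g ∘ h)(1) = 3.

3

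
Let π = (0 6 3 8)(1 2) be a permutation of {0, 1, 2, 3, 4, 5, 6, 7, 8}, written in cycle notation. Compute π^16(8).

8 lies in the 4-cycle (0 6 3 8).
On a 4-cycle, π^4 is the identity, so π^16 = π^0 there (16 ≡ 0 mod 4).
So π^16(8) = 8.

8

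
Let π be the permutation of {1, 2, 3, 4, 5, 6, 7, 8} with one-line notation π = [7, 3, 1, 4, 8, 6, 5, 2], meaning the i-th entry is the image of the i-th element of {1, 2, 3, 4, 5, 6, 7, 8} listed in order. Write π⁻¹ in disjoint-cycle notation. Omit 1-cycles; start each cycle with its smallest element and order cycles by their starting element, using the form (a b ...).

The cycle decomposition of π is (1 7 5 8 2 3).
Reversing each cycle (and rotating so the smallest element leads) gives π⁻¹ = (1 3 2 8 5 7).

(1 3 2 8 5 7)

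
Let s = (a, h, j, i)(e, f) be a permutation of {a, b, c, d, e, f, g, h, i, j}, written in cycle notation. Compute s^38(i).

h

i lies in the 4-cycle (a, h, j, i).
On a 4-cycle, s^4 is the identity, so s^38 = s^2 there (38 ≡ 2 mod 4).
Stepping 2 places around the cycle: i → a → h.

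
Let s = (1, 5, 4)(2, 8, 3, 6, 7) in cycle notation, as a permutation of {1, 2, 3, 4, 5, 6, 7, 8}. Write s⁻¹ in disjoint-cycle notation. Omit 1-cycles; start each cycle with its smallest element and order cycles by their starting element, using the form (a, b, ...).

The inverse reverses each cycle.
After reversing and putting each cycle's least element first, s⁻¹ = (1, 4, 5)(2, 7, 6, 3, 8).

(1, 4, 5)(2, 7, 6, 3, 8)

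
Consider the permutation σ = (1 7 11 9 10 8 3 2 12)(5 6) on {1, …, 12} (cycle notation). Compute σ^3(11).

8

11 lies in the 9-cycle (1 7 11 9 10 8 3 2 12).
Stepping 3 places around the cycle: 11 → 9 → 10 → 8.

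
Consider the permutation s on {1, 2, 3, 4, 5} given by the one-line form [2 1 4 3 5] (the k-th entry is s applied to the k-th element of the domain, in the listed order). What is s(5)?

5

5 is element number 5 of the domain, and entry number 5 of the one-line form is 5, so s(5) = 5.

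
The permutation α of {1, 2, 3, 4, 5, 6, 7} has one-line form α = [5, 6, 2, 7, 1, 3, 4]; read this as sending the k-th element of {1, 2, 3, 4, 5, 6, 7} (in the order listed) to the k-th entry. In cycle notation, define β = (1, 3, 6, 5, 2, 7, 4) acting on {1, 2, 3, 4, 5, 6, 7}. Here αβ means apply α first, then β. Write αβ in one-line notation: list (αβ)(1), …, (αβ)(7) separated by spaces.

2 5 7 4 3 6 1

(αβ)(x) = β(α(x)). Computing each image: β(α(1)) = β(5) = 2, β(α(2)) = β(6) = 5, β(α(3)) = β(2) = 7, β(α(4)) = β(7) = 4, β(α(5)) = β(1) = 3, β(α(6)) = β(3) = 6, β(α(7)) = β(4) = 1.
Hence αβ = [2 5 7 4 3 6 1].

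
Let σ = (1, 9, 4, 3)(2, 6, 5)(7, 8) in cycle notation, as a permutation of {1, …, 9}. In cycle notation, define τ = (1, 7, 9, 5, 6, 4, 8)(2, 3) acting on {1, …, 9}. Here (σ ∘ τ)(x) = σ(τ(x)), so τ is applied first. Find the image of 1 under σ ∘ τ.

(σ ∘ τ)(1) = σ(τ(1)). τ(1) = 7, then σ(7) = 8. So (σ ∘ τ)(1) = 8.

8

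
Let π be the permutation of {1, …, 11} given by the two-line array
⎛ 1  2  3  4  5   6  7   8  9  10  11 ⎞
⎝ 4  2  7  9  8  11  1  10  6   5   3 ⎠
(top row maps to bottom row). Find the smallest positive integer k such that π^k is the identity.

21

Decomposing into disjoint cycles gives cycle lengths 7, 3, 1.
The order of π is the least common multiple of its cycle lengths: lcm(7, 3) = 21.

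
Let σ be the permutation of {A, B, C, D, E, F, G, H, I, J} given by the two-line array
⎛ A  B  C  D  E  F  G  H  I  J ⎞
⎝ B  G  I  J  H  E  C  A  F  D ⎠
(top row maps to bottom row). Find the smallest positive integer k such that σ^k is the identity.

Writing σ as disjoint cycles, the cycle lengths are 8, 2.
The order of σ is the least common multiple of its cycle lengths: lcm(8, 2) = 8.

8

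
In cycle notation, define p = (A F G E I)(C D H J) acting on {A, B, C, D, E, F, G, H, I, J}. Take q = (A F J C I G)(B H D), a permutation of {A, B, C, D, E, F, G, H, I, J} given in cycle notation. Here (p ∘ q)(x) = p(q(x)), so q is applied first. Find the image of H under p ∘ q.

(p ∘ q)(H) = p(q(H)). q(H) = D, then p(D) = H. So (p ∘ q)(H) = H.

H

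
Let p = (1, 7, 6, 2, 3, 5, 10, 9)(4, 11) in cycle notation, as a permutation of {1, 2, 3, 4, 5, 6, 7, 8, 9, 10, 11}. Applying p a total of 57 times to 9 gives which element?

1

9 lies in the 8-cycle (1, 7, 6, 2, 3, 5, 10, 9).
On an 8-cycle, p^8 is the identity, so p^57 = p^1 there (57 ≡ 1 mod 8).
Advancing 1 step from 9: 9 → 1.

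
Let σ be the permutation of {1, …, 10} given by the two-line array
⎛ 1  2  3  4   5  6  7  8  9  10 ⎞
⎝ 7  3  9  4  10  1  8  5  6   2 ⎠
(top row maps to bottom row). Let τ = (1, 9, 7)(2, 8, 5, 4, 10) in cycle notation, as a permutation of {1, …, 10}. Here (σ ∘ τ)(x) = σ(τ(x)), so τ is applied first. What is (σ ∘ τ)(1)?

6

First apply τ: τ(1) = 9, then σ(9) = 6. Thus (σ ∘ τ)(1) = 6.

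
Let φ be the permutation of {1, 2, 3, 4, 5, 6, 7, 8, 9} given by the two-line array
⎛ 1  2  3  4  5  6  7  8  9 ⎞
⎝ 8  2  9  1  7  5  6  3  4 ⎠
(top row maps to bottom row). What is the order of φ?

Writing φ as disjoint cycles, the cycle lengths are 5, 3, 1.
The order is lcm(5, 3) = 15.

15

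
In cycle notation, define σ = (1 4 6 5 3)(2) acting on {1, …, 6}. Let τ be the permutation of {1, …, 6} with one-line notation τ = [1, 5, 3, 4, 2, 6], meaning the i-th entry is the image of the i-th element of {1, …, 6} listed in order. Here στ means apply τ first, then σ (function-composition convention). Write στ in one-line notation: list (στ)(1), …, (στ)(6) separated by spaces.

(στ)(x) = σ(τ(x)). Computing each image: σ(τ(1)) = σ(1) = 4, σ(τ(2)) = σ(5) = 3, σ(τ(3)) = σ(3) = 1, σ(τ(4)) = σ(4) = 6, σ(τ(5)) = σ(2) = 2, σ(τ(6)) = σ(6) = 5.
Hence στ = [4 3 1 6 2 5].

4 3 1 6 2 5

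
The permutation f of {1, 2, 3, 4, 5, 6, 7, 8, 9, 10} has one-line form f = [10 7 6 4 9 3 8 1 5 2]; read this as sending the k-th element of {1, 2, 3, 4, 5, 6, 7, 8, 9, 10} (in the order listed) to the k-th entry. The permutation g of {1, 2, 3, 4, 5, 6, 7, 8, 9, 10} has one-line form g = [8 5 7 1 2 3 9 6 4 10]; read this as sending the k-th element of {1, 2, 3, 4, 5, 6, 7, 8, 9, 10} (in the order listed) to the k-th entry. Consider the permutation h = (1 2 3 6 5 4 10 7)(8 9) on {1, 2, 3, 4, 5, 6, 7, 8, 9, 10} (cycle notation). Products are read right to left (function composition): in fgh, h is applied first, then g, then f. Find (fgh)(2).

Chase 2: h(2) = 3; g(3) = 7; f(7) = 8. Hence (fgh)(2) = 8.

8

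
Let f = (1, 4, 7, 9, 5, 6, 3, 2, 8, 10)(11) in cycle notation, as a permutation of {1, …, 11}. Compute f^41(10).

1

10 lies in the 10-cycle (1, 4, 7, 9, 5, 6, 3, 2, 8, 10).
Powers repeat with period 10 on this cycle, and 41 mod 10 = 1, so f^41(10) = f^1(10).
Advancing 1 step from 10: 10 → 1.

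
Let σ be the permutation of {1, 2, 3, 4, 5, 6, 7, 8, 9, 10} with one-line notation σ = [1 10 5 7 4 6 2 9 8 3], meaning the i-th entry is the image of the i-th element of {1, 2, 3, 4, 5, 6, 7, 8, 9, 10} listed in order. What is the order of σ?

The disjoint-cycle form of σ has cycle lengths 6, 2, 1, 1.
The order of σ is the least common multiple of its cycle lengths: lcm(6, 2) = 6.

6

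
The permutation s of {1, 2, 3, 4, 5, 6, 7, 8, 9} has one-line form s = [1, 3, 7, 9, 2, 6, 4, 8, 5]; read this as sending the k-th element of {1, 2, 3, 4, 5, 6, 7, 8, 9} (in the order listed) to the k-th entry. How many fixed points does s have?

The fixed points (elements with s(x) = x) are {1, 6, 8}, so there are 3.

3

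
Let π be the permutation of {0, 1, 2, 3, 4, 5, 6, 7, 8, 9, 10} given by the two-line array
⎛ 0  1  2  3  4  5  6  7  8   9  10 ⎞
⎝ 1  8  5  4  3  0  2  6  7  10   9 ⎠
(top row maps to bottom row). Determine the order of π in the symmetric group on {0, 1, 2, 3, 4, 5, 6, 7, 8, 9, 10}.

The disjoint-cycle form of π has cycle lengths 7, 2, 2.
The order is lcm(7, 2, 2) = 14.

14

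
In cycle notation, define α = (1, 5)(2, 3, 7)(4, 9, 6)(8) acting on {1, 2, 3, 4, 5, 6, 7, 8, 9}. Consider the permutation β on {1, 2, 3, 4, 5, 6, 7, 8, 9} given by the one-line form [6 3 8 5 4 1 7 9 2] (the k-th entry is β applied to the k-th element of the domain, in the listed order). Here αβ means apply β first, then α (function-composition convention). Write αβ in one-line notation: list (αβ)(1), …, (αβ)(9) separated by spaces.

Chase each element through β then α: 1 → 6 → 4; 2 → 3 → 7; 3 → 8 → 8; 4 → 5 → 1; 5 → 4 → 9; 6 → 1 → 5; 7 → 7 → 2; 8 → 9 → 6; 9 → 2 → 3.
Collecting the images, αβ = [4 7 8 1 9 5 2 6 3].

4 7 8 1 9 5 2 6 3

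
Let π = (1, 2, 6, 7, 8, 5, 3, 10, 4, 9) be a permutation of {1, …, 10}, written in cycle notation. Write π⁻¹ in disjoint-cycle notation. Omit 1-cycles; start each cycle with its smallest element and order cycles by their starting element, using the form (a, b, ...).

(1, 9, 4, 10, 3, 5, 8, 7, 6, 2)

If π sends a → b within a cycle, π⁻¹ sends b → a; equivalently, reverse each cycle.
After reversing and putting each cycle's least element first, π⁻¹ = (1, 9, 4, 10, 3, 5, 8, 7, 6, 2).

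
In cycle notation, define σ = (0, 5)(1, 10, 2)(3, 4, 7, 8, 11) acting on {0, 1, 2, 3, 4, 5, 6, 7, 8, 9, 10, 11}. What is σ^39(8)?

7

8 lies in the 5-cycle (3, 4, 7, 8, 11).
On a 5-cycle, σ^5 is the identity, so σ^39 = σ^4 there (39 ≡ 4 mod 5).
Stepping 4 places around the cycle: 8 → 11 → 3 → 4 → 7.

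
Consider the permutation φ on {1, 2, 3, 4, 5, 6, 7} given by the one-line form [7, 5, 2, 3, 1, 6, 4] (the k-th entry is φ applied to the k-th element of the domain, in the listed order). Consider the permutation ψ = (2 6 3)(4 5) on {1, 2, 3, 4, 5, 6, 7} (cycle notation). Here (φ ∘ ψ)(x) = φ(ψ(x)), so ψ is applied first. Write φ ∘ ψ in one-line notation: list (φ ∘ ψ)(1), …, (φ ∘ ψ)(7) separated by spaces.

(φ ∘ ψ)(x) = φ(ψ(x)). Computing each image: φ(ψ(1)) = φ(1) = 7, φ(ψ(2)) = φ(6) = 6, φ(ψ(3)) = φ(2) = 5, φ(ψ(4)) = φ(5) = 1, φ(ψ(5)) = φ(4) = 3, φ(ψ(6)) = φ(3) = 2, φ(ψ(7)) = φ(7) = 4.
Hence φ ∘ ψ = [7 6 5 1 3 2 4].

7 6 5 1 3 2 4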